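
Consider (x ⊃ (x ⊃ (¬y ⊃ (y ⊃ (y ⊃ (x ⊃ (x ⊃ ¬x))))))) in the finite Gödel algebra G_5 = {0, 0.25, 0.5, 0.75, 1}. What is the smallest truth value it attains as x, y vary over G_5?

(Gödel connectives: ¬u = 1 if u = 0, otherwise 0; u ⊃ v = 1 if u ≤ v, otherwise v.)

Every assignment gives 1. For instance at x = 0, y = 0:
  ¬y: Gödel ¬ of 0 = 1 (operand is 0)
  ¬x: Gödel ¬ of 0 = 1 (operand is 0)
  (x ⊃ ¬x): 0 ≤ 1, so result = 1
  (x ⊃ (x ⊃ ¬x)): 0 ≤ 1, so result = 1
  (y ⊃ (x ⊃ (x ⊃ ¬x))): 0 ≤ 1, so result = 1
  (y ⊃ (y ⊃ (x ⊃ (x ⊃ ¬x)))): 0 ≤ 1, so result = 1
  (¬y ⊃ (y ⊃ (y ⊃ (x ⊃ (x ⊃ ¬x))))): 1 ≤ 1, so result = 1
  (x ⊃ (¬y ⊃ (y ⊃ (y ⊃ (x ⊃ (x ⊃ ¬x)))))): 0 ≤ 1, so result = 1
  (x ⊃ (x ⊃ (¬y ⊃ (y ⊃ (y ⊃ (x ⊃ (x ⊃ ¬x))))))): 0 ≤ 1, so result = 1
All 25 assignments give value 1 — the formula is a G_5-tautology.

1.00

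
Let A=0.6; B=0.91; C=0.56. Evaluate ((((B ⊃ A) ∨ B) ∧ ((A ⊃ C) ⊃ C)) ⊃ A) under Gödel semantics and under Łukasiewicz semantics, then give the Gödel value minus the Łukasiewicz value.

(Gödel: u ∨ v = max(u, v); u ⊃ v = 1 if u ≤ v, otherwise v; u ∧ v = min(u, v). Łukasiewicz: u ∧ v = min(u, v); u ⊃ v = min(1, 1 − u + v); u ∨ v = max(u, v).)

-0.40

Gödel evaluation:
  (B ⊃ A): 0.91 > 0.6, so result = 0.6
  ((B ⊃ A) ∨ B) = max(0.6, 0.91) = 0.91
  (A ⊃ C): 0.6 > 0.56, so result = 0.56
  ((A ⊃ C) ⊃ C): 0.56 ≤ 0.56, so result = 1
  (((B ⊃ A) ∨ B) ∧ ((A ⊃ C) ⊃ C)) = min(0.91, 1) = 0.91
  ((((B ⊃ A) ∨ B) ∧ ((A ⊃ C) ⊃ C)) ⊃ A): 0.91 > 0.6, so result = 0.6
  Gödel value = 0.6
Łukasiewicz evaluation:
  (B ⊃ A): min(1, 1 − 0.91 + 0.6) = 0.69
  ((B ⊃ A) ∨ B) = max(0.69, 0.91) = 0.91
  (A ⊃ C): min(1, 1 − 0.6 + 0.56) = 0.96
  ((A ⊃ C) ⊃ C): min(1, 1 − 0.96 + 0.56) = 0.6
  (((B ⊃ A) ∨ B) ∧ ((A ⊃ C) ⊃ C)) = min(0.91, 0.6) = 0.6
  ((((B ⊃ A) ∨ B) ∧ ((A ⊃ C) ⊃ C)) ⊃ A): min(1, 1 − 0.6 + 0.6) = 1
  Łukasiewicz value = 1
Difference: 0.6 − 1 = -0.40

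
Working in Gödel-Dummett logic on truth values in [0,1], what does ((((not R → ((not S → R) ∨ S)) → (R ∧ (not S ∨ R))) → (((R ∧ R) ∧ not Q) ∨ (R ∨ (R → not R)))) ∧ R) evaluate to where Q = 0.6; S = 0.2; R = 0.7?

0.70

not R: Gödel ¬ of 0.7 = 0 (operand ≠ 0)
not S: Gödel ¬ of 0.2 = 0 (operand ≠ 0)
(not S → R): 0 ≤ 0.7, so result = 1
((not S → R) ∨ S) = max(1, 0.2) = 1
(not R → ((not S → R) ∨ S)): 0 ≤ 1, so result = 1
not S: Gödel ¬ of 0.2 = 0 (operand ≠ 0)
(not S ∨ R) = max(0, 0.7) = 0.7
(R ∧ (not S ∨ R)) = min(0.7, 0.7) = 0.7
((not R → ((not S → R) ∨ S)) → (R ∧ (not S ∨ R))): 1 > 0.7, so result = 0.7
(R ∧ R) = min(0.7, 0.7) = 0.7
not Q: Gödel ¬ of 0.6 = 0 (operand ≠ 0)
((R ∧ R) ∧ not Q) = min(0.7, 0) = 0
not R: Gödel ¬ of 0.7 = 0 (operand ≠ 0)
(R → not R): 0.7 > 0, so result = 0
(R ∨ (R → not R)) = max(0.7, 0) = 0.7
(((R ∧ R) ∧ not Q) ∨ (R ∨ (R → not R))) = max(0, 0.7) = 0.7
(((not R → ((not S → R) ∨ S)) → (R ∧ (not S ∨ R))) → (((R ∧ R) ∧ not Q) ∨ (R ∨ (R → not R)))): 0.7 ≤ 0.7, so result = 1
((((not R → ((not S → R) ∨ S)) → (R ∧ (not S ∨ R))) → (((R ∧ R) ∧ not Q) ∨ (R ∨ (R → not R)))) ∧ R) = min(1, 0.7) = 0.7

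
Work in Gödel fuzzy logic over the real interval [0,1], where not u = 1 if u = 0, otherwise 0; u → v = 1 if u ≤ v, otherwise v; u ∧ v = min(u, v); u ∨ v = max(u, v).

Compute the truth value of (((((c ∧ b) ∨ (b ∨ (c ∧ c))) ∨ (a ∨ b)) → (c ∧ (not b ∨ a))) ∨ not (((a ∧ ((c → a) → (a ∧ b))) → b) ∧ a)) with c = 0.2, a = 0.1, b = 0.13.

(c ∧ b) = min(0.2, 0.13) = 0.13
(c ∧ c) = min(0.2, 0.2) = 0.2
(b ∨ (c ∧ c)) = max(0.13, 0.2) = 0.2
((c ∧ b) ∨ (b ∨ (c ∧ c))) = max(0.13, 0.2) = 0.2
(a ∨ b) = max(0.1, 0.13) = 0.13
(((c ∧ b) ∨ (b ∨ (c ∧ c))) ∨ (a ∨ b)) = max(0.2, 0.13) = 0.2
not b: Gödel ¬ of 0.13 = 0 (operand ≠ 0)
(not b ∨ a) = max(0, 0.1) = 0.1
(c ∧ (not b ∨ a)) = min(0.2, 0.1) = 0.1
((((c ∧ b) ∨ (b ∨ (c ∧ c))) ∨ (a ∨ b)) → (c ∧ (not b ∨ a))): 0.2 > 0.1, so result = 0.1
(c → a): 0.2 > 0.1, so result = 0.1
(a ∧ b) = min(0.1, 0.13) = 0.1
((c → a) → (a ∧ b)): 0.1 ≤ 0.1, so result = 1
(a ∧ ((c → a) → (a ∧ b))) = min(0.1, 1) = 0.1
((a ∧ ((c → a) → (a ∧ b))) → b): 0.1 ≤ 0.13, so result = 1
(((a ∧ ((c → a) → (a ∧ b))) → b) ∧ a) = min(1, 0.1) = 0.1
not (((a ∧ ((c → a) → (a ∧ b))) → b) ∧ a): Gödel ¬ of 0.1 = 0 (operand ≠ 0)
(((((c ∧ b) ∨ (b ∨ (c ∧ c))) ∨ (a ∨ b)) → (c ∧ (not b ∨ a))) ∨ not (((a ∧ ((c → a) → (a ∧ b))) → b) ∧ a)) = max(0.1, 0) = 0.1

0.10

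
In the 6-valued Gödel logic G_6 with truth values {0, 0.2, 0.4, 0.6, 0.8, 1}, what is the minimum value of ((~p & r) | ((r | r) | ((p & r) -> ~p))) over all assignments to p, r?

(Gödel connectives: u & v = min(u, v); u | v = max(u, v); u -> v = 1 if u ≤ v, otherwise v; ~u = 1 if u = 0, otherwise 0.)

0.20

The minimum is attained at p = 0.2, r = 0.2:
  ~p: Gödel ¬ of 0.2 = 0 (operand ≠ 0)
  (~p & r) = min(0, 0.2) = 0
  (r | r) = max(0.2, 0.2) = 0.2
  (p & r) = min(0.2, 0.2) = 0.2
  ~p: Gödel ¬ of 0.2 = 0 (operand ≠ 0)
  ((p & r) -> ~p): 0.2 > 0, so result = 0
  ((r | r) | ((p & r) -> ~p)) = max(0.2, 0) = 0.2
  ((~p & r) | ((r | r) | ((p & r) -> ~p))) = max(0, 0.2) = 0.2
Checking all 36 assignments confirms none give a value below 0.20.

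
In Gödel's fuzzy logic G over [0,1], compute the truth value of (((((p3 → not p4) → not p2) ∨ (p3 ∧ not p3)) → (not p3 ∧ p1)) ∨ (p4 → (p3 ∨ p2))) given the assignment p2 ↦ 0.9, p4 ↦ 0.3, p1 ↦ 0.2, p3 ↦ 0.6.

1.00

not p4: Gödel ¬ of 0.3 = 0 (operand ≠ 0)
(p3 → not p4): 0.6 > 0, so result = 0
not p2: Gödel ¬ of 0.9 = 0 (operand ≠ 0)
((p3 → not p4) → not p2): 0 ≤ 0, so result = 1
not p3: Gödel ¬ of 0.6 = 0 (operand ≠ 0)
(p3 ∧ not p3) = min(0.6, 0) = 0
(((p3 → not p4) → not p2) ∨ (p3 ∧ not p3)) = max(1, 0) = 1
not p3: Gödel ¬ of 0.6 = 0 (operand ≠ 0)
(not p3 ∧ p1) = min(0, 0.2) = 0
((((p3 → not p4) → not p2) ∨ (p3 ∧ not p3)) → (not p3 ∧ p1)): 1 > 0, so result = 0
(p3 ∨ p2) = max(0.6, 0.9) = 0.9
(p4 → (p3 ∨ p2)): 0.3 ≤ 0.9, so result = 1
(((((p3 → not p4) → not p2) ∨ (p3 ∧ not p3)) → (not p3 ∧ p1)) ∨ (p4 → (p3 ∨ p2))) = max(0, 1) = 1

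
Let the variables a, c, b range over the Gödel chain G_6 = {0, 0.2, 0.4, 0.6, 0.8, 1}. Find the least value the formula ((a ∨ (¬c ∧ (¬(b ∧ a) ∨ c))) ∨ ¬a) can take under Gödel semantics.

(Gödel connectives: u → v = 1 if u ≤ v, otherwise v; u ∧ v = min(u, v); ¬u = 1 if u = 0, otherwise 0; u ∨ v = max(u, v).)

The minimum is attained at a = 0.2, c = 0, b = 0.2:
  ¬c: Gödel ¬ of 0 = 1 (operand is 0)
  (b ∧ a) = min(0.2, 0.2) = 0.2
  ¬(b ∧ a): Gödel ¬ of 0.2 = 0 (operand ≠ 0)
  (¬(b ∧ a) ∨ c) = max(0, 0) = 0
  (¬c ∧ (¬(b ∧ a) ∨ c)) = min(1, 0) = 0
  (a ∨ (¬c ∧ (¬(b ∧ a) ∨ c))) = max(0.2, 0) = 0.2
  ¬a: Gödel ¬ of 0.2 = 0 (operand ≠ 0)
  ((a ∨ (¬c ∧ (¬(b ∧ a) ∨ c))) ∨ ¬a) = max(0.2, 0) = 0.2
Checking all 216 assignments confirms none give a value below 0.20.

0.20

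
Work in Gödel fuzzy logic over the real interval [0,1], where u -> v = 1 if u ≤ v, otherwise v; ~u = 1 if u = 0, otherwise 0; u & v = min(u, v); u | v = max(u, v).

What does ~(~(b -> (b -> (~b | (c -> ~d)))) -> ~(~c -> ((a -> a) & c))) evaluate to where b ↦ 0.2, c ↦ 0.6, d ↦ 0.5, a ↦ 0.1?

1.00

~b: Gödel ¬ of 0.2 = 0 (operand ≠ 0)
~d: Gödel ¬ of 0.5 = 0 (operand ≠ 0)
(c -> ~d): 0.6 > 0, so result = 0
(~b | (c -> ~d)) = max(0, 0) = 0
(b -> (~b | (c -> ~d))): 0.2 > 0, so result = 0
(b -> (b -> (~b | (c -> ~d)))): 0.2 > 0, so result = 0
~(b -> (b -> (~b | (c -> ~d)))): Gödel ¬ of 0 = 1 (operand is 0)
~c: Gödel ¬ of 0.6 = 0 (operand ≠ 0)
(a -> a): 0.1 ≤ 0.1, so result = 1
((a -> a) & c) = min(1, 0.6) = 0.6
(~c -> ((a -> a) & c)): 0 ≤ 0.6, so result = 1
~(~c -> ((a -> a) & c)): Gödel ¬ of 1 = 0 (operand ≠ 0)
(~(b -> (b -> (~b | (c -> ~d)))) -> ~(~c -> ((a -> a) & c))): 1 > 0, so result = 0
~(~(b -> (b -> (~b | (c -> ~d)))) -> ~(~c -> ((a -> a) & c))): Gödel ¬ of 0 = 1 (operand is 0)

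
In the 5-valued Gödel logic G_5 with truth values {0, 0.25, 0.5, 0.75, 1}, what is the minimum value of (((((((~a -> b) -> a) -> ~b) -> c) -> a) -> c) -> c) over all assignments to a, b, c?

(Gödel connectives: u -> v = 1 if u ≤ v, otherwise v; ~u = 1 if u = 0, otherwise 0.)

0.25

The minimum is attained at a = 0, b = 0, c = 0.25:
  ~a: Gödel ¬ of 0 = 1 (operand is 0)
  (~a -> b): 1 > 0, so result = 0
  ((~a -> b) -> a): 0 ≤ 0, so result = 1
  ~b: Gödel ¬ of 0 = 1 (operand is 0)
  (((~a -> b) -> a) -> ~b): 1 ≤ 1, so result = 1
  ((((~a -> b) -> a) -> ~b) -> c): 1 > 0.25, so result = 0.25
  (((((~a -> b) -> a) -> ~b) -> c) -> a): 0.25 > 0, so result = 0
  ((((((~a -> b) -> a) -> ~b) -> c) -> a) -> c): 0 ≤ 0.25, so result = 1
  (((((((~a -> b) -> a) -> ~b) -> c) -> a) -> c) -> c): 1 > 0.25, so result = 0.25
Checking all 125 assignments confirms none give a value below 0.25.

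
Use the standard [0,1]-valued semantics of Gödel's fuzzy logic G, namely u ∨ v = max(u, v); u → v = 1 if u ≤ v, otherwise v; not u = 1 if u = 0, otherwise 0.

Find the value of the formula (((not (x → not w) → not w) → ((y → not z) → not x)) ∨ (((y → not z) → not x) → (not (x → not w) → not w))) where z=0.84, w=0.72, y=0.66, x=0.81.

1.00

not w: Gödel ¬ of 0.72 = 0 (operand ≠ 0)
(x → not w): 0.81 > 0, so result = 0
not (x → not w): Gödel ¬ of 0 = 1 (operand is 0)
not w: Gödel ¬ of 0.72 = 0 (operand ≠ 0)
(not (x → not w) → not w): 1 > 0, so result = 0
not z: Gödel ¬ of 0.84 = 0 (operand ≠ 0)
(y → not z): 0.66 > 0, so result = 0
not x: Gödel ¬ of 0.81 = 0 (operand ≠ 0)
((y → not z) → not x): 0 ≤ 0, so result = 1
((not (x → not w) → not w) → ((y → not z) → not x)): 0 ≤ 1, so result = 1
not z: Gödel ¬ of 0.84 = 0 (operand ≠ 0)
(y → not z): 0.66 > 0, so result = 0
not x: Gödel ¬ of 0.81 = 0 (operand ≠ 0)
((y → not z) → not x): 0 ≤ 0, so result = 1
not w: Gödel ¬ of 0.72 = 0 (operand ≠ 0)
(x → not w): 0.81 > 0, so result = 0
not (x → not w): Gödel ¬ of 0 = 1 (operand is 0)
not w: Gödel ¬ of 0.72 = 0 (operand ≠ 0)
(not (x → not w) → not w): 1 > 0, so result = 0
(((y → not z) → not x) → (not (x → not w) → not w)): 1 > 0, so result = 0
(((not (x → not w) → not w) → ((y → not z) → not x)) ∨ (((y → not z) → not x) → (not (x → not w) → not w))) = max(1, 0) = 1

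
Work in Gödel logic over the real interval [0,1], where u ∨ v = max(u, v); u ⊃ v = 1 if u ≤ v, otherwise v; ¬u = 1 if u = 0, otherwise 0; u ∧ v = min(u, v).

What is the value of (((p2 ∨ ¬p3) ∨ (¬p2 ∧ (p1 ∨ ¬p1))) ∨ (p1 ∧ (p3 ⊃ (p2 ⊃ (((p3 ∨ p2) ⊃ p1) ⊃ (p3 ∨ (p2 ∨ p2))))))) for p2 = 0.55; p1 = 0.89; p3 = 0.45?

¬p3: Gödel ¬ of 0.45 = 0 (operand ≠ 0)
(p2 ∨ ¬p3) = max(0.55, 0) = 0.55
¬p2: Gödel ¬ of 0.55 = 0 (operand ≠ 0)
¬p1: Gödel ¬ of 0.89 = 0 (operand ≠ 0)
(p1 ∨ ¬p1) = max(0.89, 0) = 0.89
(¬p2 ∧ (p1 ∨ ¬p1)) = min(0, 0.89) = 0
((p2 ∨ ¬p3) ∨ (¬p2 ∧ (p1 ∨ ¬p1))) = max(0.55, 0) = 0.55
(p3 ∨ p2) = max(0.45, 0.55) = 0.55
((p3 ∨ p2) ⊃ p1): 0.55 ≤ 0.89, so result = 1
(p2 ∨ p2) = max(0.55, 0.55) = 0.55
(p3 ∨ (p2 ∨ p2)) = max(0.45, 0.55) = 0.55
(((p3 ∨ p2) ⊃ p1) ⊃ (p3 ∨ (p2 ∨ p2))): 1 > 0.55, so result = 0.55
(p2 ⊃ (((p3 ∨ p2) ⊃ p1) ⊃ (p3 ∨ (p2 ∨ p2)))): 0.55 ≤ 0.55, so result = 1
(p3 ⊃ (p2 ⊃ (((p3 ∨ p2) ⊃ p1) ⊃ (p3 ∨ (p2 ∨ p2))))): 0.45 ≤ 1, so result = 1
(p1 ∧ (p3 ⊃ (p2 ⊃ (((p3 ∨ p2) ⊃ p1) ⊃ (p3 ∨ (p2 ∨ p2)))))) = min(0.89, 1) = 0.89
(((p2 ∨ ¬p3) ∨ (¬p2 ∧ (p1 ∨ ¬p1))) ∨ (p1 ∧ (p3 ⊃ (p2 ⊃ (((p3 ∨ p2) ⊃ p1) ⊃ (p3 ∨ (p2 ∨ p2))))))) = max(0.55, 0.89) = 0.89

0.89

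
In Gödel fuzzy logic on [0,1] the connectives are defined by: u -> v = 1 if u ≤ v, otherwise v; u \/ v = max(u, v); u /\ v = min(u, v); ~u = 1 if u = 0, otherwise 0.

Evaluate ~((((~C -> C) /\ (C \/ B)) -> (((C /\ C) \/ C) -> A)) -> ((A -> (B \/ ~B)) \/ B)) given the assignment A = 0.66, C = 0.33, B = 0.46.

~C: Gödel ¬ of 0.33 = 0 (operand ≠ 0)
(~C -> C): 0 ≤ 0.33, so result = 1
(C \/ B) = max(0.33, 0.46) = 0.46
((~C -> C) /\ (C \/ B)) = min(1, 0.46) = 0.46
(C /\ C) = min(0.33, 0.33) = 0.33
((C /\ C) \/ C) = max(0.33, 0.33) = 0.33
(((C /\ C) \/ C) -> A): 0.33 ≤ 0.66, so result = 1
(((~C -> C) /\ (C \/ B)) -> (((C /\ C) \/ C) -> A)): 0.46 ≤ 1, so result = 1
~B: Gödel ¬ of 0.46 = 0 (operand ≠ 0)
(B \/ ~B) = max(0.46, 0) = 0.46
(A -> (B \/ ~B)): 0.66 > 0.46, so result = 0.46
((A -> (B \/ ~B)) \/ B) = max(0.46, 0.46) = 0.46
((((~C -> C) /\ (C \/ B)) -> (((C /\ C) \/ C) -> A)) -> ((A -> (B \/ ~B)) \/ B)): 1 > 0.46, so result = 0.46
~((((~C -> C) /\ (C \/ B)) -> (((C /\ C) \/ C) -> A)) -> ((A -> (B \/ ~B)) \/ B)): Gödel ¬ of 0.46 = 0 (operand ≠ 0)

0.00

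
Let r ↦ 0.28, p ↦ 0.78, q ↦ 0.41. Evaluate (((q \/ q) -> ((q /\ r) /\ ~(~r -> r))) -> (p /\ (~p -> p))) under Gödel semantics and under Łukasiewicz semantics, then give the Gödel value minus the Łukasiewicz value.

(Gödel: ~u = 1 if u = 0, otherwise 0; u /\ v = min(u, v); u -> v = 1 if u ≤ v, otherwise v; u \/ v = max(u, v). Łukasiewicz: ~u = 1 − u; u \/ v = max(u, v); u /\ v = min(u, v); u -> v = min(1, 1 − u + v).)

0.09

Gödel evaluation:
  (q \/ q) = max(0.41, 0.41) = 0.41
  (q /\ r) = min(0.41, 0.28) = 0.28
  ~r: Gödel ¬ of 0.28 = 0 (operand ≠ 0)
  (~r -> r): 0 ≤ 0.28, so result = 1
  ~(~r -> r): Gödel ¬ of 1 = 0 (operand ≠ 0)
  ((q /\ r) /\ ~(~r -> r)) = min(0.28, 0) = 0
  ((q \/ q) -> ((q /\ r) /\ ~(~r -> r))): 0.41 > 0, so result = 0
  ~p: Gödel ¬ of 0.78 = 0 (operand ≠ 0)
  (~p -> p): 0 ≤ 0.78, so result = 1
  (p /\ (~p -> p)) = min(0.78, 1) = 0.78
  (((q \/ q) -> ((q /\ r) /\ ~(~r -> r))) -> (p /\ (~p -> p))): 0 ≤ 0.78, so result = 1
  Gödel value = 1
Łukasiewicz evaluation:
  (q \/ q) = max(0.41, 0.41) = 0.41
  (q /\ r) = min(0.41, 0.28) = 0.28
  ~r: Łukasiewicz ¬ gives 1 − 0.28 = 0.72
  (~r -> r): min(1, 1 − 0.72 + 0.28) = 0.56
  ~(~r -> r): Łukasiewicz ¬ gives 1 − 0.56 = 0.44
  ((q /\ r) /\ ~(~r -> r)) = min(0.28, 0.44) = 0.28
  ((q \/ q) -> ((q /\ r) /\ ~(~r -> r))): min(1, 1 − 0.41 + 0.28) = 0.87
  ~p: Łukasiewicz ¬ gives 1 − 0.78 = 0.22
  (~p -> p): min(1, 1 − 0.22 + 0.78) = 1
  (p /\ (~p -> p)) = min(0.78, 1) = 0.78
  (((q \/ q) -> ((q /\ r) /\ ~(~r -> r))) -> (p /\ (~p -> p))): min(1, 1 − 0.87 + 0.78) = 0.91
  Łukasiewicz value = 0.91
Difference: 1 − 0.91 = 0.09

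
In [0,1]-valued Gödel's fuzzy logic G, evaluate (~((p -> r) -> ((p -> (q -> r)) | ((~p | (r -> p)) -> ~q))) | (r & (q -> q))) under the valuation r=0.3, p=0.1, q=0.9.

(p -> r): 0.1 ≤ 0.3, so result = 1
(q -> r): 0.9 > 0.3, so result = 0.3
(p -> (q -> r)): 0.1 ≤ 0.3, so result = 1
~p: Gödel ¬ of 0.1 = 0 (operand ≠ 0)
(r -> p): 0.3 > 0.1, so result = 0.1
(~p | (r -> p)) = max(0, 0.1) = 0.1
~q: Gödel ¬ of 0.9 = 0 (operand ≠ 0)
((~p | (r -> p)) -> ~q): 0.1 > 0, so result = 0
((p -> (q -> r)) | ((~p | (r -> p)) -> ~q)) = max(1, 0) = 1
((p -> r) -> ((p -> (q -> r)) | ((~p | (r -> p)) -> ~q))): 1 ≤ 1, so result = 1
~((p -> r) -> ((p -> (q -> r)) | ((~p | (r -> p)) -> ~q))): Gödel ¬ of 1 = 0 (operand ≠ 0)
(q -> q): 0.9 ≤ 0.9, so result = 1
(r & (q -> q)) = min(0.3, 1) = 0.3
(~((p -> r) -> ((p -> (q -> r)) | ((~p | (r -> p)) -> ~q))) | (r & (q -> q))) = max(0, 0.3) = 0.3

0.30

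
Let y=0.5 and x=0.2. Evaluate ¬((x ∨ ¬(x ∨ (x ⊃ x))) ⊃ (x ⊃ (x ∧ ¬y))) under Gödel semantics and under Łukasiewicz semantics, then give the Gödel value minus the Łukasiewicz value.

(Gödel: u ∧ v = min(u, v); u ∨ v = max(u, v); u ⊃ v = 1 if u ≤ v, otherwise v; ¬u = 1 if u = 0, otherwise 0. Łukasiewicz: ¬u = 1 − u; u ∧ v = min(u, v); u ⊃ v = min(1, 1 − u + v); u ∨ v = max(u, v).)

1.00

Gödel evaluation:
  (x ⊃ x): 0.2 ≤ 0.2, so result = 1
  (x ∨ (x ⊃ x)) = max(0.2, 1) = 1
  ¬(x ∨ (x ⊃ x)): Gödel ¬ of 1 = 0 (operand ≠ 0)
  (x ∨ ¬(x ∨ (x ⊃ x))) = max(0.2, 0) = 0.2
  ¬y: Gödel ¬ of 0.5 = 0 (operand ≠ 0)
  (x ∧ ¬y) = min(0.2, 0) = 0
  (x ⊃ (x ∧ ¬y)): 0.2 > 0, so result = 0
  ((x ∨ ¬(x ∨ (x ⊃ x))) ⊃ (x ⊃ (x ∧ ¬y))): 0.2 > 0, so result = 0
  ¬((x ∨ ¬(x ∨ (x ⊃ x))) ⊃ (x ⊃ (x ∧ ¬y))): Gödel ¬ of 0 = 1 (operand is 0)
  Gödel value = 1
Łukasiewicz evaluation:
  (x ⊃ x): min(1, 1 − 0.2 + 0.2) = 1
  (x ∨ (x ⊃ x)) = max(0.2, 1) = 1
  ¬(x ∨ (x ⊃ x)): Łukasiewicz ¬ gives 1 − 1 = 0
  (x ∨ ¬(x ∨ (x ⊃ x))) = max(0.2, 0) = 0.2
  ¬y: Łukasiewicz ¬ gives 1 − 0.5 = 0.5
  (x ∧ ¬y) = min(0.2, 0.5) = 0.2
  (x ⊃ (x ∧ ¬y)): min(1, 1 − 0.2 + 0.2) = 1
  ((x ∨ ¬(x ∨ (x ⊃ x))) ⊃ (x ⊃ (x ∧ ¬y))): min(1, 1 − 0.2 + 1) = 1
  ¬((x ∨ ¬(x ∨ (x ⊃ x))) ⊃ (x ⊃ (x ∧ ¬y))): Łukasiewicz ¬ gives 1 − 1 = 0
  Łukasiewicz value = 0
Difference: 1 − 0 = 1.00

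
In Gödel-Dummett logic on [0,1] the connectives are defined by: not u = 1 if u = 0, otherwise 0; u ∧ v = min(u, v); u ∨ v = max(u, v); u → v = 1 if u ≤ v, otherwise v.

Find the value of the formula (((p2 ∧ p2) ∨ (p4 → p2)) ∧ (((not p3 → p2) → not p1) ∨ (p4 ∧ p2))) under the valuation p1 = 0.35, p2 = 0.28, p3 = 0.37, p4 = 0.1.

(p2 ∧ p2) = min(0.28, 0.28) = 0.28
(p4 → p2): 0.1 ≤ 0.28, so result = 1
((p2 ∧ p2) ∨ (p4 → p2)) = max(0.28, 1) = 1
not p3: Gödel ¬ of 0.37 = 0 (operand ≠ 0)
(not p3 → p2): 0 ≤ 0.28, so result = 1
not p1: Gödel ¬ of 0.35 = 0 (operand ≠ 0)
((not p3 → p2) → not p1): 1 > 0, so result = 0
(p4 ∧ p2) = min(0.1, 0.28) = 0.1
(((not p3 → p2) → not p1) ∨ (p4 ∧ p2)) = max(0, 0.1) = 0.1
(((p2 ∧ p2) ∨ (p4 → p2)) ∧ (((not p3 → p2) → not p1) ∨ (p4 ∧ p2))) = min(1, 0.1) = 0.1

0.10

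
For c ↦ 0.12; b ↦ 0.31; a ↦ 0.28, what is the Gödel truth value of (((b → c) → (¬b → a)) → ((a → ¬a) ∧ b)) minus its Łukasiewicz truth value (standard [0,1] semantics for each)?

-0.53

Gödel evaluation:
  (b → c): 0.31 > 0.12, so result = 0.12
  ¬b: Gödel ¬ of 0.31 = 0 (operand ≠ 0)
  (¬b → a): 0 ≤ 0.28, so result = 1
  ((b → c) → (¬b → a)): 0.12 ≤ 1, so result = 1
  ¬a: Gödel ¬ of 0.28 = 0 (operand ≠ 0)
  (a → ¬a): 0.28 > 0, so result = 0
  ((a → ¬a) ∧ b) = min(0, 0.31) = 0
  (((b → c) → (¬b → a)) → ((a → ¬a) ∧ b)): 1 > 0, so result = 0
  Gödel value = 0
Łukasiewicz evaluation:
  (b → c): min(1, 1 − 0.31 + 0.12) = 0.81
  ¬b: Łukasiewicz ¬ gives 1 − 0.31 = 0.69
  (¬b → a): min(1, 1 − 0.69 + 0.28) = 0.59
  ((b → c) → (¬b → a)): min(1, 1 − 0.81 + 0.59) = 0.78
  ¬a: Łukasiewicz ¬ gives 1 − 0.28 = 0.72
  (a → ¬a): min(1, 1 − 0.28 + 0.72) = 1
  ((a → ¬a) ∧ b) = min(1, 0.31) = 0.31
  (((b → c) → (¬b → a)) → ((a → ¬a) ∧ b)): min(1, 1 − 0.78 + 0.31) = 0.53
  Łukasiewicz value = 0.53
Difference: 0 − 0.53 = -0.53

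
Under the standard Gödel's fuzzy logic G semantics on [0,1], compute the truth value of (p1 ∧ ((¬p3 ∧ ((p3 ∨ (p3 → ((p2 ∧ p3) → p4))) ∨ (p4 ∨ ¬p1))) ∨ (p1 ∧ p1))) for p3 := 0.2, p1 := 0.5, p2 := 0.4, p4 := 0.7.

0.50

¬p3: Gödel ¬ of 0.2 = 0 (operand ≠ 0)
(p2 ∧ p3) = min(0.4, 0.2) = 0.2
((p2 ∧ p3) → p4): 0.2 ≤ 0.7, so result = 1
(p3 → ((p2 ∧ p3) → p4)): 0.2 ≤ 1, so result = 1
(p3 ∨ (p3 → ((p2 ∧ p3) → p4))) = max(0.2, 1) = 1
¬p1: Gödel ¬ of 0.5 = 0 (operand ≠ 0)
(p4 ∨ ¬p1) = max(0.7, 0) = 0.7
((p3 ∨ (p3 → ((p2 ∧ p3) → p4))) ∨ (p4 ∨ ¬p1)) = max(1, 0.7) = 1
(¬p3 ∧ ((p3 ∨ (p3 → ((p2 ∧ p3) → p4))) ∨ (p4 ∨ ¬p1))) = min(0, 1) = 0
(p1 ∧ p1) = min(0.5, 0.5) = 0.5
((¬p3 ∧ ((p3 ∨ (p3 → ((p2 ∧ p3) → p4))) ∨ (p4 ∨ ¬p1))) ∨ (p1 ∧ p1)) = max(0, 0.5) = 0.5
(p1 ∧ ((¬p3 ∧ ((p3 ∨ (p3 → ((p2 ∧ p3) → p4))) ∨ (p4 ∨ ¬p1))) ∨ (p1 ∧ p1))) = min(0.5, 0.5) = 0.5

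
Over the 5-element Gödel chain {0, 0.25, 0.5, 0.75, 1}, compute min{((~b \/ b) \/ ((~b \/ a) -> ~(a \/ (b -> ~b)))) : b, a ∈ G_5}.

The minimum is attained at b = 0.25, a = 0.25:
  ~b: Gödel ¬ of 0.25 = 0 (operand ≠ 0)
  (~b \/ b) = max(0, 0.25) = 0.25
  ~b: Gödel ¬ of 0.25 = 0 (operand ≠ 0)
  (~b \/ a) = max(0, 0.25) = 0.25
  ~b: Gödel ¬ of 0.25 = 0 (operand ≠ 0)
  (b -> ~b): 0.25 > 0, so result = 0
  (a \/ (b -> ~b)) = max(0.25, 0) = 0.25
  ~(a \/ (b -> ~b)): Gödel ¬ of 0.25 = 0 (operand ≠ 0)
  ((~b \/ a) -> ~(a \/ (b -> ~b))): 0.25 > 0, so result = 0
  ((~b \/ b) \/ ((~b \/ a) -> ~(a \/ (b -> ~b)))) = max(0.25, 0) = 0.25
Checking all 25 assignments confirms none give a value below 0.25.

0.25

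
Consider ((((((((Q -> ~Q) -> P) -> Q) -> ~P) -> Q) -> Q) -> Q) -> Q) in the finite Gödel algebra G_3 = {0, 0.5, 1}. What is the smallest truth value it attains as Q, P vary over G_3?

The minimum is attained at Q = 0.5, P = 0.5:
  ~Q: Gödel ¬ of 0.5 = 0 (operand ≠ 0)
  (Q -> ~Q): 0.5 > 0, so result = 0
  ((Q -> ~Q) -> P): 0 ≤ 0.5, so result = 1
  (((Q -> ~Q) -> P) -> Q): 1 > 0.5, so result = 0.5
  ~P: Gödel ¬ of 0.5 = 0 (operand ≠ 0)
  ((((Q -> ~Q) -> P) -> Q) -> ~P): 0.5 > 0, so result = 0
  (((((Q -> ~Q) -> P) -> Q) -> ~P) -> Q): 0 ≤ 0.5, so result = 1
  ((((((Q -> ~Q) -> P) -> Q) -> ~P) -> Q) -> Q): 1 > 0.5, so result = 0.5
  (((((((Q -> ~Q) -> P) -> Q) -> ~P) -> Q) -> Q) -> Q): 0.5 ≤ 0.5, so result = 1
  ((((((((Q -> ~Q) -> P) -> Q) -> ~P) -> Q) -> Q) -> Q) -> Q): 1 > 0.5, so result = 0.5
Checking all 9 assignments confirms none give a value below 0.50.

0.50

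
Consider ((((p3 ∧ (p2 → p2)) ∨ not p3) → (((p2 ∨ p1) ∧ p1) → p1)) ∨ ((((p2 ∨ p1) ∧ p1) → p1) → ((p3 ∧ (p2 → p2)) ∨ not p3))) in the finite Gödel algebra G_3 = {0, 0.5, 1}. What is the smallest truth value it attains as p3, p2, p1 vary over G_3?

Every assignment gives 1. For instance at p3 = 0, p2 = 0, p1 = 0:
  (p2 → p2): 0 ≤ 0, so result = 1
  (p3 ∧ (p2 → p2)) = min(0, 1) = 0
  not p3: Gödel ¬ of 0 = 1 (operand is 0)
  ((p3 ∧ (p2 → p2)) ∨ not p3) = max(0, 1) = 1
  (p2 ∨ p1) = max(0, 0) = 0
  ((p2 ∨ p1) ∧ p1) = min(0, 0) = 0
  (((p2 ∨ p1) ∧ p1) → p1): 0 ≤ 0, so result = 1
  (((p3 ∧ (p2 → p2)) ∨ not p3) → (((p2 ∨ p1) ∧ p1) → p1)): 1 ≤ 1, so result = 1
  (p2 ∨ p1) = max(0, 0) = 0
  ((p2 ∨ p1) ∧ p1) = min(0, 0) = 0
  (((p2 ∨ p1) ∧ p1) → p1): 0 ≤ 0, so result = 1
  (p2 → p2): 0 ≤ 0, so result = 1
  (p3 ∧ (p2 → p2)) = min(0, 1) = 0
  not p3: Gödel ¬ of 0 = 1 (operand is 0)
  ((p3 ∧ (p2 → p2)) ∨ not p3) = max(0, 1) = 1
  ((((p2 ∨ p1) ∧ p1) → p1) → ((p3 ∧ (p2 → p2)) ∨ not p3)): 1 ≤ 1, so result = 1
  ((((p3 ∧ (p2 → p2)) ∨ not p3) → (((p2 ∨ p1) ∧ p1) → p1)) ∨ ((((p2 ∨ p1) ∧ p1) → p1) → ((p3 ∧ (p2 → p2)) ∨ not p3))) = max(1, 1) = 1
All 27 assignments give value 1 — the formula is a G_3-tautology.

1.00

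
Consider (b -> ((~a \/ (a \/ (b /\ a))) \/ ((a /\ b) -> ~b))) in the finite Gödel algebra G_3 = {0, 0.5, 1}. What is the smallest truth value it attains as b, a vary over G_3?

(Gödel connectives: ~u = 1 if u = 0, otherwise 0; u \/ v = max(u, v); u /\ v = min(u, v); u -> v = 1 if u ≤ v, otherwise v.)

The minimum is attained at b = 1, a = 0.5:
  ~a: Gödel ¬ of 0.5 = 0 (operand ≠ 0)
  (b /\ a) = min(1, 0.5) = 0.5
  (a \/ (b /\ a)) = max(0.5, 0.5) = 0.5
  (~a \/ (a \/ (b /\ a))) = max(0, 0.5) = 0.5
  (a /\ b) = min(0.5, 1) = 0.5
  ~b: Gödel ¬ of 1 = 0 (operand ≠ 0)
  ((a /\ b) -> ~b): 0.5 > 0, so result = 0
  ((~a \/ (a \/ (b /\ a))) \/ ((a /\ b) -> ~b)) = max(0.5, 0) = 0.5
  (b -> ((~a \/ (a \/ (b /\ a))) \/ ((a /\ b) -> ~b))): 1 > 0.5, so result = 0.5
Checking all 9 assignments confirms none give a value below 0.50.

0.50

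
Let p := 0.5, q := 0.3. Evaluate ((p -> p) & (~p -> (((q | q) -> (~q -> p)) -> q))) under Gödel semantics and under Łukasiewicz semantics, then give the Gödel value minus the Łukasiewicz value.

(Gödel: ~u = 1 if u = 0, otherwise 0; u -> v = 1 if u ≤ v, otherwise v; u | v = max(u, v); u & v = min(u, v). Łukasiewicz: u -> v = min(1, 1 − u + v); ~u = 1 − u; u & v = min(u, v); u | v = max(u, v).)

Gödel evaluation:
  (p -> p): 0.5 ≤ 0.5, so result = 1
  ~p: Gödel ¬ of 0.5 = 0 (operand ≠ 0)
  (q | q) = max(0.3, 0.3) = 0.3
  ~q: Gödel ¬ of 0.3 = 0 (operand ≠ 0)
  (~q -> p): 0 ≤ 0.5, so result = 1
  ((q | q) -> (~q -> p)): 0.3 ≤ 1, so result = 1
  (((q | q) -> (~q -> p)) -> q): 1 > 0.3, so result = 0.3
  (~p -> (((q | q) -> (~q -> p)) -> q)): 0 ≤ 0.3, so result = 1
  ((p -> p) & (~p -> (((q | q) -> (~q -> p)) -> q))) = min(1, 1) = 1
  Gödel value = 1
Łukasiewicz evaluation:
  (p -> p): min(1, 1 − 0.5 + 0.5) = 1
  ~p: Łukasiewicz ¬ gives 1 − 0.5 = 0.5
  (q | q) = max(0.3, 0.3) = 0.3
  ~q: Łukasiewicz ¬ gives 1 − 0.3 = 0.7
  (~q -> p): min(1, 1 − 0.7 + 0.5) = 0.8
  ((q | q) -> (~q -> p)): min(1, 1 − 0.3 + 0.8) = 1
  (((q | q) -> (~q -> p)) -> q): min(1, 1 − 1 + 0.3) = 0.3
  (~p -> (((q | q) -> (~q -> p)) -> q)): min(1, 1 − 0.5 + 0.3) = 0.8
  ((p -> p) & (~p -> (((q | q) -> (~q -> p)) -> q))) = min(1, 0.8) = 0.8
  Łukasiewicz value = 0.8
Difference: 1 − 0.8 = 0.20

0.20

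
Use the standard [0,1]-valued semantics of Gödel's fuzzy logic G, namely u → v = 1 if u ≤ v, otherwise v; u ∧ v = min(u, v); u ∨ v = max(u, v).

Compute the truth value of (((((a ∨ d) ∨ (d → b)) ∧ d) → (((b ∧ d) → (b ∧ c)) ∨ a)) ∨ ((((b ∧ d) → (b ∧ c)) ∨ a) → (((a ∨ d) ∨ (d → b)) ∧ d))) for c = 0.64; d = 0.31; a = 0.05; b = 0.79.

1.00

(a ∨ d) = max(0.05, 0.31) = 0.31
(d → b): 0.31 ≤ 0.79, so result = 1
((a ∨ d) ∨ (d → b)) = max(0.31, 1) = 1
(((a ∨ d) ∨ (d → b)) ∧ d) = min(1, 0.31) = 0.31
(b ∧ d) = min(0.79, 0.31) = 0.31
(b ∧ c) = min(0.79, 0.64) = 0.64
((b ∧ d) → (b ∧ c)): 0.31 ≤ 0.64, so result = 1
(((b ∧ d) → (b ∧ c)) ∨ a) = max(1, 0.05) = 1
((((a ∨ d) ∨ (d → b)) ∧ d) → (((b ∧ d) → (b ∧ c)) ∨ a)): 0.31 ≤ 1, so result = 1
(b ∧ d) = min(0.79, 0.31) = 0.31
(b ∧ c) = min(0.79, 0.64) = 0.64
((b ∧ d) → (b ∧ c)): 0.31 ≤ 0.64, so result = 1
(((b ∧ d) → (b ∧ c)) ∨ a) = max(1, 0.05) = 1
(a ∨ d) = max(0.05, 0.31) = 0.31
(d → b): 0.31 ≤ 0.79, so result = 1
((a ∨ d) ∨ (d → b)) = max(0.31, 1) = 1
(((a ∨ d) ∨ (d → b)) ∧ d) = min(1, 0.31) = 0.31
((((b ∧ d) → (b ∧ c)) ∨ a) → (((a ∨ d) ∨ (d → b)) ∧ d)): 1 > 0.31, so result = 0.31
(((((a ∨ d) ∨ (d → b)) ∧ d) → (((b ∧ d) → (b ∧ c)) ∨ a)) ∨ ((((b ∧ d) → (b ∧ c)) ∨ a) → (((a ∨ d) ∨ (d → b)) ∧ d))) = max(1, 0.31) = 1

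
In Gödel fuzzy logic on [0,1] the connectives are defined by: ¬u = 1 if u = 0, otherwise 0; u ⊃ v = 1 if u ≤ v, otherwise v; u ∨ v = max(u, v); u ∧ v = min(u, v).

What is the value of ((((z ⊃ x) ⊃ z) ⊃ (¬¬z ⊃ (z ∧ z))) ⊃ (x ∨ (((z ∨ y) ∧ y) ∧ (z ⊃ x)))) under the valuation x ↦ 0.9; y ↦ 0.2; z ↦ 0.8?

(z ⊃ x): 0.8 ≤ 0.9, so result = 1
((z ⊃ x) ⊃ z): 1 > 0.8, so result = 0.8
¬z: Gödel ¬ of 0.8 = 0 (operand ≠ 0)
¬¬z: Gödel ¬ of 0 = 1 (operand is 0)
(z ∧ z) = min(0.8, 0.8) = 0.8
(¬¬z ⊃ (z ∧ z)): 1 > 0.8, so result = 0.8
(((z ⊃ x) ⊃ z) ⊃ (¬¬z ⊃ (z ∧ z))): 0.8 ≤ 0.8, so result = 1
(z ∨ y) = max(0.8, 0.2) = 0.8
((z ∨ y) ∧ y) = min(0.8, 0.2) = 0.2
(z ⊃ x): 0.8 ≤ 0.9, so result = 1
(((z ∨ y) ∧ y) ∧ (z ⊃ x)) = min(0.2, 1) = 0.2
(x ∨ (((z ∨ y) ∧ y) ∧ (z ⊃ x))) = max(0.9, 0.2) = 0.9
((((z ⊃ x) ⊃ z) ⊃ (¬¬z ⊃ (z ∧ z))) ⊃ (x ∨ (((z ∨ y) ∧ y) ∧ (z ⊃ x)))): 1 > 0.9, so result = 0.9

0.90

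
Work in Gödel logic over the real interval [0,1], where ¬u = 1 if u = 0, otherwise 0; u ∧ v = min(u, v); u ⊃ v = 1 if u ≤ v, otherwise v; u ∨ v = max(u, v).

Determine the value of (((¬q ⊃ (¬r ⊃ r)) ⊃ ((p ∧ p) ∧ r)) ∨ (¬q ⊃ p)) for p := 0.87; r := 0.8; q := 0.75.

¬q: Gödel ¬ of 0.75 = 0 (operand ≠ 0)
¬r: Gödel ¬ of 0.8 = 0 (operand ≠ 0)
(¬r ⊃ r): 0 ≤ 0.8, so result = 1
(¬q ⊃ (¬r ⊃ r)): 0 ≤ 1, so result = 1
(p ∧ p) = min(0.87, 0.87) = 0.87
((p ∧ p) ∧ r) = min(0.87, 0.8) = 0.8
((¬q ⊃ (¬r ⊃ r)) ⊃ ((p ∧ p) ∧ r)): 1 > 0.8, so result = 0.8
¬q: Gödel ¬ of 0.75 = 0 (operand ≠ 0)
(¬q ⊃ p): 0 ≤ 0.87, so result = 1
(((¬q ⊃ (¬r ⊃ r)) ⊃ ((p ∧ p) ∧ r)) ∨ (¬q ⊃ p)) = max(0.8, 1) = 1

1.00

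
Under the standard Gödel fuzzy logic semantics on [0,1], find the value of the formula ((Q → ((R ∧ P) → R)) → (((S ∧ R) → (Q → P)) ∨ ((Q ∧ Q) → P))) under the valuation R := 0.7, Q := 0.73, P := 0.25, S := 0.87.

0.25

(R ∧ P) = min(0.7, 0.25) = 0.25
((R ∧ P) → R): 0.25 ≤ 0.7, so result = 1
(Q → ((R ∧ P) → R)): 0.73 ≤ 1, so result = 1
(S ∧ R) = min(0.87, 0.7) = 0.7
(Q → P): 0.73 > 0.25, so result = 0.25
((S ∧ R) → (Q → P)): 0.7 > 0.25, so result = 0.25
(Q ∧ Q) = min(0.73, 0.73) = 0.73
((Q ∧ Q) → P): 0.73 > 0.25, so result = 0.25
(((S ∧ R) → (Q → P)) ∨ ((Q ∧ Q) → P)) = max(0.25, 0.25) = 0.25
((Q → ((R ∧ P) → R)) → (((S ∧ R) → (Q → P)) ∨ ((Q ∧ Q) → P))): 1 > 0.25, so result = 0.25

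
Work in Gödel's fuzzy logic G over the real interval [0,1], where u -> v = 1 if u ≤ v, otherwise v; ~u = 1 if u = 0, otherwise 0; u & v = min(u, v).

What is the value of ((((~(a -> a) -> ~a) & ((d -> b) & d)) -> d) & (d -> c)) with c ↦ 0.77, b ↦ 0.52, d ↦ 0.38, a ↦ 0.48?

1.00

(a -> a): 0.48 ≤ 0.48, so result = 1
~(a -> a): Gödel ¬ of 1 = 0 (operand ≠ 0)
~a: Gödel ¬ of 0.48 = 0 (operand ≠ 0)
(~(a -> a) -> ~a): 0 ≤ 0, so result = 1
(d -> b): 0.38 ≤ 0.52, so result = 1
((d -> b) & d) = min(1, 0.38) = 0.38
((~(a -> a) -> ~a) & ((d -> b) & d)) = min(1, 0.38) = 0.38
(((~(a -> a) -> ~a) & ((d -> b) & d)) -> d): 0.38 ≤ 0.38, so result = 1
(d -> c): 0.38 ≤ 0.77, so result = 1
((((~(a -> a) -> ~a) & ((d -> b) & d)) -> d) & (d -> c)) = min(1, 1) = 1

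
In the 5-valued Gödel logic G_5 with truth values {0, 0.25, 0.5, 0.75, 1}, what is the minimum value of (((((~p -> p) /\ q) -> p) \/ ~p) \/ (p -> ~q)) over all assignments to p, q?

The minimum is attained at p = 0.25, q = 0.5:
  ~p: Gödel ¬ of 0.25 = 0 (operand ≠ 0)
  (~p -> p): 0 ≤ 0.25, so result = 1
  ((~p -> p) /\ q) = min(1, 0.5) = 0.5
  (((~p -> p) /\ q) -> p): 0.5 > 0.25, so result = 0.25
  ~p: Gödel ¬ of 0.25 = 0 (operand ≠ 0)
  ((((~p -> p) /\ q) -> p) \/ ~p) = max(0.25, 0) = 0.25
  ~q: Gödel ¬ of 0.5 = 0 (operand ≠ 0)
  (p -> ~q): 0.25 > 0, so result = 0
  (((((~p -> p) /\ q) -> p) \/ ~p) \/ (p -> ~q)) = max(0.25, 0) = 0.25
Checking all 25 assignments confirms none give a value below 0.25.

0.25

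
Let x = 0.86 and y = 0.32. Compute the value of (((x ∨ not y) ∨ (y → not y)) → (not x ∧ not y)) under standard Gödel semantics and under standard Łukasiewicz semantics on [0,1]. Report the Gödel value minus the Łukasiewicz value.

Gödel evaluation:
  not y: Gödel ¬ of 0.32 = 0 (operand ≠ 0)
  (x ∨ not y) = max(0.86, 0) = 0.86
  not y: Gödel ¬ of 0.32 = 0 (operand ≠ 0)
  (y → not y): 0.32 > 0, so result = 0
  ((x ∨ not y) ∨ (y → not y)) = max(0.86, 0) = 0.86
  not x: Gödel ¬ of 0.86 = 0 (operand ≠ 0)
  not y: Gödel ¬ of 0.32 = 0 (operand ≠ 0)
  (not x ∧ not y) = min(0, 0) = 0
  (((x ∨ not y) ∨ (y → not y)) → (not x ∧ not y)): 0.86 > 0, so result = 0
  Gödel value = 0
Łukasiewicz evaluation:
  not y: Łukasiewicz ¬ gives 1 − 0.32 = 0.68
  (x ∨ not y) = max(0.86, 0.68) = 0.86
  not y: Łukasiewicz ¬ gives 1 − 0.32 = 0.68
  (y → not y): min(1, 1 − 0.32 + 0.68) = 1
  ((x ∨ not y) ∨ (y → not y)) = max(0.86, 1) = 1
  not x: Łukasiewicz ¬ gives 1 − 0.86 = 0.14
  not y: Łukasiewicz ¬ gives 1 − 0.32 = 0.68
  (not x ∧ not y) = min(0.14, 0.68) = 0.14
  (((x ∨ not y) ∨ (y → not y)) → (not x ∧ not y)): min(1, 1 − 1 + 0.14) = 0.14
  Łukasiewicz value = 0.14
Difference: 0 − 0.14 = -0.14

-0.14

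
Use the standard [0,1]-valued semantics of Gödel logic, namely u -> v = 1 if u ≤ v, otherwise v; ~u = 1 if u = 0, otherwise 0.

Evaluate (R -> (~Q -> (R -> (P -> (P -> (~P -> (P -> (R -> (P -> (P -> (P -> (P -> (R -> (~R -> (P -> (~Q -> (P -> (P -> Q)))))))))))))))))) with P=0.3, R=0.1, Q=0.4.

~Q: Gödel ¬ of 0.4 = 0 (operand ≠ 0)
~P: Gödel ¬ of 0.3 = 0 (operand ≠ 0)
~R: Gödel ¬ of 0.1 = 0 (operand ≠ 0)
~Q: Gödel ¬ of 0.4 = 0 (operand ≠ 0)
(P -> Q): 0.3 ≤ 0.4, so result = 1
(P -> (P -> Q)): 0.3 ≤ 1, so result = 1
(~Q -> (P -> (P -> Q))): 0 ≤ 1, so result = 1
(P -> (~Q -> (P -> (P -> Q)))): 0.3 ≤ 1, so result = 1
(~R -> (P -> (~Q -> (P -> (P -> Q))))): 0 ≤ 1, so result = 1
(R -> (~R -> (P -> (~Q -> (P -> (P -> Q)))))): 0.1 ≤ 1, so result = 1
(P -> (R -> (~R -> (P -> (~Q -> (P -> (P -> Q))))))): 0.3 ≤ 1, so result = 1
(P -> (P -> (R -> (~R -> (P -> (~Q -> (P -> (P -> Q)))))))): 0.3 ≤ 1, so result = 1
(P -> (P -> (P -> (R -> (~R -> (P -> (~Q -> (P -> (P -> Q))))))))): 0.3 ≤ 1, so result = 1
(P -> (P -> (P -> (P -> (R -> (~R -> (P -> (~Q -> (P -> (P -> Q)))))))))): 0.3 ≤ 1, so result = 1
(R -> (P -> (P -> (P -> (P -> (R -> (~R -> (P -> (~Q -> (P -> (P -> Q))))))))))): 0.1 ≤ 1, so result = 1
(P -> (R -> (P -> (P -> (P -> (P -> (R -> (~R -> (P -> (~Q -> (P -> (P -> Q)))))))))))): 0.3 ≤ 1, so result = 1
(~P -> (P -> (R -> (P -> (P -> (P -> (P -> (R -> (~R -> (P -> (~Q -> (P -> (P -> Q))))))))))))): 0 ≤ 1, so result = 1
(P -> (~P -> (P -> (R -> (P -> (P -> (P -> (P -> (R -> (~R -> (P -> (~Q -> (P -> (P -> Q)))))))))))))): 0.3 ≤ 1, so result = 1
(P -> (P -> (~P -> (P -> (R -> (P -> (P -> (P -> (P -> (R -> (~R -> (P -> (~Q -> (P -> (P -> Q))))))))))))))): 0.3 ≤ 1, so result = 1
(R -> (P -> (P -> (~P -> (P -> (R -> (P -> (P -> (P -> (P -> (R -> (~R -> (P -> (~Q -> (P -> (P -> Q)))))))))))))))): 0.1 ≤ 1, so result = 1
(~Q -> (R -> (P -> (P -> (~P -> (P -> (R -> (P -> (P -> (P -> (P -> (R -> (~R -> (P -> (~Q -> (P -> (P -> Q))))))))))))))))): 0 ≤ 1, so result = 1
(R -> (~Q -> (R -> (P -> (P -> (~P -> (P -> (R -> (P -> (P -> (P -> (P -> (R -> (~R -> (P -> (~Q -> (P -> (P -> Q)))))))))))))))))): 0.1 ≤ 1, so result = 1

1.00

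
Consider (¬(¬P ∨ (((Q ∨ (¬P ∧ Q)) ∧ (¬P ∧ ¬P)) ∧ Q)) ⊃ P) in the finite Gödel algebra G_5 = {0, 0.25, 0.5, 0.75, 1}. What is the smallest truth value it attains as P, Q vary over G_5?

The minimum is attained at P = 0.25, Q = 0:
  ¬P: Gödel ¬ of 0.25 = 0 (operand ≠ 0)
  ¬P: Gödel ¬ of 0.25 = 0 (operand ≠ 0)
  (¬P ∧ Q) = min(0, 0) = 0
  (Q ∨ (¬P ∧ Q)) = max(0, 0) = 0
  ¬P: Gödel ¬ of 0.25 = 0 (operand ≠ 0)
  ¬P: Gödel ¬ of 0.25 = 0 (operand ≠ 0)
  (¬P ∧ ¬P) = min(0, 0) = 0
  ((Q ∨ (¬P ∧ Q)) ∧ (¬P ∧ ¬P)) = min(0, 0) = 0
  (((Q ∨ (¬P ∧ Q)) ∧ (¬P ∧ ¬P)) ∧ Q) = min(0, 0) = 0
  (¬P ∨ (((Q ∨ (¬P ∧ Q)) ∧ (¬P ∧ ¬P)) ∧ Q)) = max(0, 0) = 0
  ¬(¬P ∨ (((Q ∨ (¬P ∧ Q)) ∧ (¬P ∧ ¬P)) ∧ Q)): Gödel ¬ of 0 = 1 (operand is 0)
  (¬(¬P ∨ (((Q ∨ (¬P ∧ Q)) ∧ (¬P ∧ ¬P)) ∧ Q)) ⊃ P): 1 > 0.25, so result = 0.25
Checking all 25 assignments confirms none give a value below 0.25.

0.25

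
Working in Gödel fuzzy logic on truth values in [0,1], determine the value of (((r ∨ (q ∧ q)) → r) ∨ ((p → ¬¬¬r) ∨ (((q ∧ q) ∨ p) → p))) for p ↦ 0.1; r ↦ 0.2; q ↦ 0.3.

(q ∧ q) = min(0.3, 0.3) = 0.3
(r ∨ (q ∧ q)) = max(0.2, 0.3) = 0.3
((r ∨ (q ∧ q)) → r): 0.3 > 0.2, so result = 0.2
¬r: Gödel ¬ of 0.2 = 0 (operand ≠ 0)
¬¬r: Gödel ¬ of 0 = 1 (operand is 0)
¬¬¬r: Gödel ¬ of 1 = 0 (operand ≠ 0)
(p → ¬¬¬r): 0.1 > 0, so result = 0
(q ∧ q) = min(0.3, 0.3) = 0.3
((q ∧ q) ∨ p) = max(0.3, 0.1) = 0.3
(((q ∧ q) ∨ p) → p): 0.3 > 0.1, so result = 0.1
((p → ¬¬¬r) ∨ (((q ∧ q) ∨ p) → p)) = max(0, 0.1) = 0.1
(((r ∨ (q ∧ q)) → r) ∨ ((p → ¬¬¬r) ∨ (((q ∧ q) ∨ p) → p))) = max(0.2, 0.1) = 0.2

0.20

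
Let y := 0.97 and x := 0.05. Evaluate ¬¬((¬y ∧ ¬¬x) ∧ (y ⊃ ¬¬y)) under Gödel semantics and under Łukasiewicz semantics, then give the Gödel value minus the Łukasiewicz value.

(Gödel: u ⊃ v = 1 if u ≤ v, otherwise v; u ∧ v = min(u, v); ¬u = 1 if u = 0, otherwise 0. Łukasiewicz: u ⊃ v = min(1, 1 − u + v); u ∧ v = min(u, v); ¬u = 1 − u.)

-0.03

Gödel evaluation:
  ¬y: Gödel ¬ of 0.97 = 0 (operand ≠ 0)
  ¬x: Gödel ¬ of 0.05 = 0 (operand ≠ 0)
  ¬¬x: Gödel ¬ of 0 = 1 (operand is 0)
  (¬y ∧ ¬¬x) = min(0, 1) = 0
  ¬y: Gödel ¬ of 0.97 = 0 (operand ≠ 0)
  ¬¬y: Gödel ¬ of 0 = 1 (operand is 0)
  (y ⊃ ¬¬y): 0.97 ≤ 1, so result = 1
  ((¬y ∧ ¬¬x) ∧ (y ⊃ ¬¬y)) = min(0, 1) = 0
  ¬((¬y ∧ ¬¬x) ∧ (y ⊃ ¬¬y)): Gödel ¬ of 0 = 1 (operand is 0)
  ¬¬((¬y ∧ ¬¬x) ∧ (y ⊃ ¬¬y)): Gödel ¬ of 1 = 0 (operand ≠ 0)
  Gödel value = 0
Łukasiewicz evaluation:
  ¬y: Łukasiewicz ¬ gives 1 − 0.97 = 0.03
  ¬x: Łukasiewicz ¬ gives 1 − 0.05 = 0.95
  ¬¬x: Łukasiewicz ¬ gives 1 − 0.95 = 0.05
  (¬y ∧ ¬¬x) = min(0.03, 0.05) = 0.03
  ¬y: Łukasiewicz ¬ gives 1 − 0.97 = 0.03
  ¬¬y: Łukasiewicz ¬ gives 1 − 0.03 = 0.97
  (y ⊃ ¬¬y): min(1, 1 − 0.97 + 0.97) = 1
  ((¬y ∧ ¬¬x) ∧ (y ⊃ ¬¬y)) = min(0.03, 1) = 0.03
  ¬((¬y ∧ ¬¬x) ∧ (y ⊃ ¬¬y)): Łukasiewicz ¬ gives 1 − 0.03 = 0.97
  ¬¬((¬y ∧ ¬¬x) ∧ (y ⊃ ¬¬y)): Łukasiewicz ¬ gives 1 − 0.97 = 0.03
  Łukasiewicz value = 0.03
Difference: 0 − 0.03 = -0.03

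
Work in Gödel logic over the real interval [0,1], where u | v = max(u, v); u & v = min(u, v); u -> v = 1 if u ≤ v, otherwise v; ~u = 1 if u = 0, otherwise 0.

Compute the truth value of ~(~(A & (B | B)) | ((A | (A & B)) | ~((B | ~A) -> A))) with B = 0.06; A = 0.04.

0.00

(B | B) = max(0.06, 0.06) = 0.06
(A & (B | B)) = min(0.04, 0.06) = 0.04
~(A & (B | B)): Gödel ¬ of 0.04 = 0 (operand ≠ 0)
(A & B) = min(0.04, 0.06) = 0.04
(A | (A & B)) = max(0.04, 0.04) = 0.04
~A: Gödel ¬ of 0.04 = 0 (operand ≠ 0)
(B | ~A) = max(0.06, 0) = 0.06
((B | ~A) -> A): 0.06 > 0.04, so result = 0.04
~((B | ~A) -> A): Gödel ¬ of 0.04 = 0 (operand ≠ 0)
((A | (A & B)) | ~((B | ~A) -> A)) = max(0.04, 0) = 0.04
(~(A & (B | B)) | ((A | (A & B)) | ~((B | ~A) -> A))) = max(0, 0.04) = 0.04
~(~(A & (B | B)) | ((A | (A & B)) | ~((B | ~A) -> A))): Gödel ¬ of 0.04 = 0 (operand ≠ 0)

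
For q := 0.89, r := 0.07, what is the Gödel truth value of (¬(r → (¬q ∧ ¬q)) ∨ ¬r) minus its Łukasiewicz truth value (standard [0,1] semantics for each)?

Gödel evaluation:
  ¬q: Gödel ¬ of 0.89 = 0 (operand ≠ 0)
  ¬q: Gödel ¬ of 0.89 = 0 (operand ≠ 0)
  (¬q ∧ ¬q) = min(0, 0) = 0
  (r → (¬q ∧ ¬q)): 0.07 > 0, so result = 0
  ¬(r → (¬q ∧ ¬q)): Gödel ¬ of 0 = 1 (operand is 0)
  ¬r: Gödel ¬ of 0.07 = 0 (operand ≠ 0)
  (¬(r → (¬q ∧ ¬q)) ∨ ¬r) = max(1, 0) = 1
  Gödel value = 1
Łukasiewicz evaluation:
  ¬q: Łukasiewicz ¬ gives 1 − 0.89 = 0.11
  ¬q: Łukasiewicz ¬ gives 1 − 0.89 = 0.11
  (¬q ∧ ¬q) = min(0.11, 0.11) = 0.11
  (r → (¬q ∧ ¬q)): min(1, 1 − 0.07 + 0.11) = 1
  ¬(r → (¬q ∧ ¬q)): Łukasiewicz ¬ gives 1 − 1 = 0
  ¬r: Łukasiewicz ¬ gives 1 − 0.07 = 0.93
  (¬(r → (¬q ∧ ¬q)) ∨ ¬r) = max(0, 0.93) = 0.93
  Łukasiewicz value = 0.93
Difference: 1 − 0.93 = 0.07

0.07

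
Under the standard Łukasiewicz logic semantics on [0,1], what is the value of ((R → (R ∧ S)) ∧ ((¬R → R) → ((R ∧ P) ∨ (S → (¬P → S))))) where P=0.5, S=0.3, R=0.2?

(R ∧ S) = min(0.2, 0.3) = 0.2
(R → (R ∧ S)): min(1, 1 − 0.2 + 0.2) = 1
¬R: Łukasiewicz ¬ gives 1 − 0.2 = 0.8
(¬R → R): min(1, 1 − 0.8 + 0.2) = 0.4
(R ∧ P) = min(0.2, 0.5) = 0.2
¬P: Łukasiewicz ¬ gives 1 − 0.5 = 0.5
(¬P → S): min(1, 1 − 0.5 + 0.3) = 0.8
(S → (¬P → S)): min(1, 1 − 0.3 + 0.8) = 1
((R ∧ P) ∨ (S → (¬P → S))) = max(0.2, 1) = 1
((¬R → R) → ((R ∧ P) ∨ (S → (¬P → S)))): min(1, 1 − 0.4 + 1) = 1
((R → (R ∧ S)) ∧ ((¬R → R) → ((R ∧ P) ∨ (S → (¬P → S))))) = min(1, 1) = 1

1.00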